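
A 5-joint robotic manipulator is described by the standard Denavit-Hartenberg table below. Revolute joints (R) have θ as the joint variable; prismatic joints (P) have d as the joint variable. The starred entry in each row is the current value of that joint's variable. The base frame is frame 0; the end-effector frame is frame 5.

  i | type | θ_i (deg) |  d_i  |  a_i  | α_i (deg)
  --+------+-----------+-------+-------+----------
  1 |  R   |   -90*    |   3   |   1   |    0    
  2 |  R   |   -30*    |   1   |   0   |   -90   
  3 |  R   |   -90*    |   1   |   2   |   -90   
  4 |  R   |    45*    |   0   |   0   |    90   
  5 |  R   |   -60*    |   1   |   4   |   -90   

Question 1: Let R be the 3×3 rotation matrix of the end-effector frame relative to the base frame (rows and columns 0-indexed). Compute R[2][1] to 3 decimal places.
End-effector y-axis (col 1 of R) = (-0.6124,0.3536,-0.7071)
R[2][1] = -0.7071

-0.707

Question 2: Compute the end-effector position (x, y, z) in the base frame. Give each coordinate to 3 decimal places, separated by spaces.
1.986 1.854 8.121

after link 1: o_1 = (0.0000, -1.0000, 3.0000)
after link 2: o_2 = (0.0000, -1.0000, 4.0000)
after link 3: o_3 = (0.8660, -1.5000, 6.0000)
after link 4: o_4 = (0.8660, -1.5000, 6.0000)
after link 5: o_5 = (1.9857, 1.8536, 8.1213)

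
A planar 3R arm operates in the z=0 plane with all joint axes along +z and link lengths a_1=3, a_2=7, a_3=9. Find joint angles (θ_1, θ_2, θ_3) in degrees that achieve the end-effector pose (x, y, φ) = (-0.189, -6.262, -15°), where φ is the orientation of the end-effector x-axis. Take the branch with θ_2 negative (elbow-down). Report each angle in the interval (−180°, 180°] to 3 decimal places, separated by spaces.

-134.979 -30.032 150.010

wrist centre = target − a_3·(cos φ, sin φ) = (-8.8823, -3.9326)
cos θ_2 = (94.3614−3²−7²)/(2·3·7) = 0.8657; θ_2 = -30.0318° (elbow-down)
β = atan2(-3.9326,-8.8823) = -156.1188°; ψ = atan2(-3.5034,9.0602) = -21.1402°
θ_1 = β − ψ = -134.9785°
θ_3 = φ − θ_1 − θ_2 = 150.0103° (wrapped to (-180°,180°])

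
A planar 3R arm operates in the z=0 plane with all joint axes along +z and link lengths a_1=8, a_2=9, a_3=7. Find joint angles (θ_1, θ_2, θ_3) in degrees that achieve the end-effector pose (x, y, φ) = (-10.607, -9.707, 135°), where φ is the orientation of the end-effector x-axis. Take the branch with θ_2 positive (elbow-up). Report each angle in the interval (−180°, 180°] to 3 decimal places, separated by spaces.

wrist centre = target − a_3·(cos φ, sin φ) = (-5.6573, -14.6567)
cos θ_2 = (246.8248−8²−9²)/(2·8·9) = 0.7071; θ_2 = 44.9992° (elbow-up)
β = atan2(-14.6567,-5.6573) = -111.1057°; ψ = atan2(6.3639,14.3640) = 23.8954°
θ_1 = β − ψ = -135.0011°
θ_3 = φ − θ_1 − θ_2 = -134.9981° (wrapped to (-180°,180°])

-135.001 44.999 -134.998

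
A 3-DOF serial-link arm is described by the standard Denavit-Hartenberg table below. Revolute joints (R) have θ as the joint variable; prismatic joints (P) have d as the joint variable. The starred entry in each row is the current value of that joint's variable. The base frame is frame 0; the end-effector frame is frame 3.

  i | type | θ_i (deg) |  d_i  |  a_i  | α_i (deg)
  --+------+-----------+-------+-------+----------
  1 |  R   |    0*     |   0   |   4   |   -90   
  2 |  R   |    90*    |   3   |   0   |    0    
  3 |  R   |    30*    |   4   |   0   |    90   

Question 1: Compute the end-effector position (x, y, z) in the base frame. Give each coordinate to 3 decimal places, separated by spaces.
after link 1: o_1 = (4.0000, 0.0000, 0.0000)
after link 2: o_2 = (4.0000, 3.0000, 0.0000)
after link 3: o_3 = (4.0000, 7.0000, 0.0000)

4.000 7.000 0.000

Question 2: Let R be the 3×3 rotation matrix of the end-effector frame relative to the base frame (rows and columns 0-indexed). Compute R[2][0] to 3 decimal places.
End-effector x-axis (col 0 of R) = (-0.5000,0.0000,-0.8660)
R[2][0] = -0.8660

-0.866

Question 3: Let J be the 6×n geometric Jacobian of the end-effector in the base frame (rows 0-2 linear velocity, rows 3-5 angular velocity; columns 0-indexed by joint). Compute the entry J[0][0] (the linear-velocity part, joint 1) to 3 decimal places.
axis z_0 = ẑ; lever o_n−o_0 = (4.0000,7.0000,0.0000)
cross product → J_v[:, 0] = (-7.0000,4.0000,0.0000)
J_ω[:, 0] = z_0
entry J[0][0] = -7.0000

-7.000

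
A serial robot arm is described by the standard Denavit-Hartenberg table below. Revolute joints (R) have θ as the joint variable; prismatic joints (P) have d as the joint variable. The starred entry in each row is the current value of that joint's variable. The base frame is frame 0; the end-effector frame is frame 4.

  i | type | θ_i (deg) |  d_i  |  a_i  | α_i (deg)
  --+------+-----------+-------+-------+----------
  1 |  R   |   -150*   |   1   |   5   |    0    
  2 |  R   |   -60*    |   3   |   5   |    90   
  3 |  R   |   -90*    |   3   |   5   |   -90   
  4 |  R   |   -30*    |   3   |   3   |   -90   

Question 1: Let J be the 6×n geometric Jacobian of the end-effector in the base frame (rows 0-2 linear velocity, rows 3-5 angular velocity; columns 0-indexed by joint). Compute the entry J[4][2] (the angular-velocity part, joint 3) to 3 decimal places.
axis z_2 = (0.5000,0.8660,0.0000); lever o_n−o_2 = (-0.3481,5.3971,-7.5981)
cross product → J_v[:, 2] = (-6.5801,3.7990,3.0000)
J_ω[:, 2] = z_2
entry J[4][2] = 0.8660

0.866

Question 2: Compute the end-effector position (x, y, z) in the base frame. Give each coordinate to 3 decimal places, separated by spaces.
after link 1: o_1 = (-4.3301, -2.5000, 1.0000)
after link 2: o_2 = (-8.6603, 0.0000, 4.0000)
after link 3: o_3 = (-7.1603, 2.5981, -1.0000)
after link 4: o_4 = (-9.0083, 5.3971, -3.5981)

-9.008 5.397 -3.598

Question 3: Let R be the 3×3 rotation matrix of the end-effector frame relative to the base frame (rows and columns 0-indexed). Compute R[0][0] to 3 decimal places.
0.250

End-effector x-axis (col 0 of R) = (0.2500,0.4330,-0.8660)
R[0][0] = 0.2500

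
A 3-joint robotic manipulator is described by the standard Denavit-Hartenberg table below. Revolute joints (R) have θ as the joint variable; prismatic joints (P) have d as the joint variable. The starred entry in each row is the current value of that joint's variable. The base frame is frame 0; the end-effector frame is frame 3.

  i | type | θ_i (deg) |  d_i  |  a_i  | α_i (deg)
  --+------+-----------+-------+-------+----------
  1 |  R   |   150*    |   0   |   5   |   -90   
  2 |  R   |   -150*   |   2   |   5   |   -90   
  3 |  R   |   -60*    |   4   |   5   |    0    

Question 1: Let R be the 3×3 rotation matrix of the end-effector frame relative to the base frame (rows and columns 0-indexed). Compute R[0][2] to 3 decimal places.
End-effector z-axis (col 2 of R) = (-0.4330,0.2500,0.8660)
R[0][2] = -0.4330

-0.433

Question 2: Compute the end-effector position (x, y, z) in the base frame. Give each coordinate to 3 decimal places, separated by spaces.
after link 1: o_1 = (-4.3301, 2.5000, 0.0000)
after link 2: o_2 = (-1.5801, -1.3971, 2.5000)
after link 3: o_3 = (-3.6022, -5.2296, 7.2141)

-3.602 -5.230 7.214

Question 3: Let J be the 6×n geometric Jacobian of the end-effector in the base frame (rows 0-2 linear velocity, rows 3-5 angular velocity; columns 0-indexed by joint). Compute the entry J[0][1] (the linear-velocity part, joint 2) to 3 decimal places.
axis z_1 = (-0.5000,-0.8660,0.0000); lever o_n−o_1 = (0.7279,-7.7296,7.2141)
cross product → J_v[:, 1] = (-6.2476,3.6071,4.4952)
J_ω[:, 1] = z_1
entry J[0][1] = -6.2476

-6.248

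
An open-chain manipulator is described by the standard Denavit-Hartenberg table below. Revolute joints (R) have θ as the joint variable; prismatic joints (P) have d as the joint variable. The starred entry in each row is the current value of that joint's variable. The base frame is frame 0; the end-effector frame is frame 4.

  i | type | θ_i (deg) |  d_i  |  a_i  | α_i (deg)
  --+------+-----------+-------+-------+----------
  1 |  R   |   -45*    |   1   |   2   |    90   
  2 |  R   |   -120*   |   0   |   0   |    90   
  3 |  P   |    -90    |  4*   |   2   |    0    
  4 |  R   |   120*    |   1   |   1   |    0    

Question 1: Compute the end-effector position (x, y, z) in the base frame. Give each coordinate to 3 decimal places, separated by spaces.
after link 1: o_1 = (1.4142, -1.4142, 1.0000)
after link 2: o_2 = (1.4142, -1.4142, 1.0000)
after link 3: o_3 = (0.3789, 2.4495, 3.0000)
after link 4: o_4 = (-0.8932, 3.0145, 2.7500)

-0.893 3.014 2.750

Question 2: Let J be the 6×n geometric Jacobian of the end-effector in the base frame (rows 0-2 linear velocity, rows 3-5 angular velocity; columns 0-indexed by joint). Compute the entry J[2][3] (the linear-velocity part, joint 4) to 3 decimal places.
0.433

axis z_3 = (-0.6124,0.6124,0.5000); lever o_n−o_3 = (-1.2721,0.5650,-0.2500)
cross product → J_v[:, 3] = (-0.4356,-0.7891,0.4330)
J_ω[:, 3] = z_3
entry J[2][3] = 0.4330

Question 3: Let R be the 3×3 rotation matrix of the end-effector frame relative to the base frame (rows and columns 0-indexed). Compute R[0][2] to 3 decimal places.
End-effector z-axis (col 2 of R) = (-0.6124,0.6124,0.5000)
R[0][2] = -0.6124

-0.612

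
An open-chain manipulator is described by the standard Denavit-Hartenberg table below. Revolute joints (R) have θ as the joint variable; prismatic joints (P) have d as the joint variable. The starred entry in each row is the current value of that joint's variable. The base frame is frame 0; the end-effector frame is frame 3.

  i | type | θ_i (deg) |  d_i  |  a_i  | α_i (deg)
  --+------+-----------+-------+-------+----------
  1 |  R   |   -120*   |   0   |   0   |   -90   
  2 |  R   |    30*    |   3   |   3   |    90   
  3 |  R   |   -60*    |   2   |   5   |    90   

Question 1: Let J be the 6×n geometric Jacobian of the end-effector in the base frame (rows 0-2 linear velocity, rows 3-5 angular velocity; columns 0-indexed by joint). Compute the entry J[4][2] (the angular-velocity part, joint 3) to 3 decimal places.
axis z_2 = (-0.2500,-0.4330,0.8660); lever o_n−o_2 = (-5.3325,-0.5760,0.4821)
cross product → J_v[:, 2] = (0.2901,-4.4976,-2.1651)
J_ω[:, 2] = z_2
entry J[4][2] = -0.4330

-0.433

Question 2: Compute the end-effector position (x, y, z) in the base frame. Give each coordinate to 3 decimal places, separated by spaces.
-4.033 -4.326 -1.018

after link 1: o_1 = (0.0000, 0.0000, 0.0000)
after link 2: o_2 = (1.2990, -3.7500, -1.5000)
after link 3: o_3 = (-4.0335, -4.3260, -1.0179)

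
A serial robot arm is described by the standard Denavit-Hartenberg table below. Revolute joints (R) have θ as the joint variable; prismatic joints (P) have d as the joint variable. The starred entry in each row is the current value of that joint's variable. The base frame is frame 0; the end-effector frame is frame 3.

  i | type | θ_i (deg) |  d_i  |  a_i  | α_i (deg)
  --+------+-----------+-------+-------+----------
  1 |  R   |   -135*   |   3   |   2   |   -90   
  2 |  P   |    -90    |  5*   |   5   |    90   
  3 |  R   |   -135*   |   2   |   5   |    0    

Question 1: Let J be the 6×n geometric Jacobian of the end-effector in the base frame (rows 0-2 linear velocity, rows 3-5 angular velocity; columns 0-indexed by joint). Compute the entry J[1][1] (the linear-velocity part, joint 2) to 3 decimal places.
-0.707

prismatic axis z_1 = (0.7071,-0.7071,0.0000)
J_v[:, 1] = z_1; J_ω[:, 1] = (0,0,0)
entry J[1][1] = -0.7071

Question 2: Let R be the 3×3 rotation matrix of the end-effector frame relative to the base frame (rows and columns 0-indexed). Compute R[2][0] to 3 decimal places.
End-effector x-axis (col 0 of R) = (-0.5000,0.5000,-0.7071)
R[2][0] = -0.7071

-0.707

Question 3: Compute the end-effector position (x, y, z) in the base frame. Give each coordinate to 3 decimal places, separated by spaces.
after link 1: o_1 = (-1.4142, -1.4142, 3.0000)
after link 2: o_2 = (2.1213, -4.9497, 8.0000)
after link 3: o_3 = (1.0355, -1.0355, 4.4645)

1.036 -1.036 4.464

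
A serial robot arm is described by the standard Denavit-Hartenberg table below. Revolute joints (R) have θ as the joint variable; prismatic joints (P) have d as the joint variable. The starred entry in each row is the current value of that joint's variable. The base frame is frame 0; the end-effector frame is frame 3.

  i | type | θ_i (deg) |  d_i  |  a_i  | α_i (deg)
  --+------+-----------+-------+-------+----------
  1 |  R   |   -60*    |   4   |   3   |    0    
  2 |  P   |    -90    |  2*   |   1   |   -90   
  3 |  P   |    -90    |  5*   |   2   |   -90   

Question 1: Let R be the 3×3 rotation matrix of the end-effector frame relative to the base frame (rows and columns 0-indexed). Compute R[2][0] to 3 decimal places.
End-effector x-axis (col 0 of R) = (-0.0000,0.0000,1.0000)
R[2][0] = 1.0000

1.000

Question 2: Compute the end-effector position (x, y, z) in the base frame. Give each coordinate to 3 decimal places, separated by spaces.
after link 1: o_1 = (1.5000, -2.5981, 4.0000)
after link 2: o_2 = (0.6340, -3.0981, 6.0000)
after link 3: o_3 = (3.1340, -7.4282, 8.0000)

3.134 -7.428 8.000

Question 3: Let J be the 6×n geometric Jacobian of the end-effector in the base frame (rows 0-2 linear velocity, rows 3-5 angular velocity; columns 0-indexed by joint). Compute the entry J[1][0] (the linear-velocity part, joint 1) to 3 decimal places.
axis z_0 = ẑ; lever o_n−o_0 = (3.1340,-7.4282,8.0000)
cross product → J_v[:, 0] = (7.4282,3.1340,-0.0000)
J_ω[:, 0] = z_0
entry J[1][0] = 3.1340

3.134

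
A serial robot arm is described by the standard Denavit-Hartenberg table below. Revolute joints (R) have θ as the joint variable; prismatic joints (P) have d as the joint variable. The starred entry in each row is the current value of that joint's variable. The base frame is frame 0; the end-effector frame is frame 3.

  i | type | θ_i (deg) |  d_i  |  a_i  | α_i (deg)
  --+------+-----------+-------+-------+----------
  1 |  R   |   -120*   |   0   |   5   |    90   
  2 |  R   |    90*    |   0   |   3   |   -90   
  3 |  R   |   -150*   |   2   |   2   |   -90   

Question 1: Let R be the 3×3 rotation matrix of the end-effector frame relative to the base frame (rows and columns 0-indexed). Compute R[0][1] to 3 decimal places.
End-effector y-axis (col 1 of R) = (-0.5000,-0.8660,-0.0000)
R[0][1] = -0.5000

-0.500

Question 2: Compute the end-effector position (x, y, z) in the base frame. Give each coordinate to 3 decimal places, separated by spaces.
after link 1: o_1 = (-2.5000, -4.3301, 0.0000)
after link 2: o_2 = (-2.5000, -4.3301, 3.0000)
after link 3: o_3 = (-2.3660, -2.0981, 1.2679)

-2.366 -2.098 1.268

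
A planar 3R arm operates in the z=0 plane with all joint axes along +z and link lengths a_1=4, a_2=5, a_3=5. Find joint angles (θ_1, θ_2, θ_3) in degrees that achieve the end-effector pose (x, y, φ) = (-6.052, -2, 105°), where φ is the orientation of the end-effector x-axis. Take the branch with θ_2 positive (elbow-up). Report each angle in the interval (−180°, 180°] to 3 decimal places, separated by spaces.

wrist centre = target − a_3·(cos φ, sin φ) = (-4.7579, -6.8296)
cos θ_2 = (69.2815−4²−5²)/(2·4·5) = 0.7070; θ_2 = 45.0056° (elbow-up)
β = atan2(-6.8296,-4.7579) = -124.8632°; ψ = atan2(3.5359,7.5352) = 25.1383°
θ_1 = β − ψ = -150.0015°
θ_3 = φ − θ_1 − θ_2 = -150.0041° (wrapped to (-180°,180°])

-150.002 45.006 -150.004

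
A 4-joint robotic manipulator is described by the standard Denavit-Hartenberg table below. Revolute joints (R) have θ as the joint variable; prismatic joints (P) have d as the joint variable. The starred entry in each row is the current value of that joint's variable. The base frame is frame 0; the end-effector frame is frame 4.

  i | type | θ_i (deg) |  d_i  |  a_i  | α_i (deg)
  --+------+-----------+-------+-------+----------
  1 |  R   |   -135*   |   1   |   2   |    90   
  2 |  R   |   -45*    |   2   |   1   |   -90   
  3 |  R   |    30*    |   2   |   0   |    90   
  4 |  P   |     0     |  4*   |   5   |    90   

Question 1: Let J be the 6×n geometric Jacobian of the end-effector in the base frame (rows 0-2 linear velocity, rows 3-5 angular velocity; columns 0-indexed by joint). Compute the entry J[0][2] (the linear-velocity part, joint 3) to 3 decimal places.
axis z_2 = (-0.5000,-0.5000,0.7071); lever o_n−o_2 = (-4.8468,-3.4833,-3.0619)
cross product → J_v[:, 2] = (3.9940,-4.9581,-0.6817)
J_ω[:, 2] = z_2
entry J[0][2] = 3.9940

3.994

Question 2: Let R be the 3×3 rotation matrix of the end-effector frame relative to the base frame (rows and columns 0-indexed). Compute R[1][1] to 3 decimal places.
End-effector y-axis (col 1 of R) = (-0.8624,0.3624,-0.3536)
R[1][1] = 0.3624

0.362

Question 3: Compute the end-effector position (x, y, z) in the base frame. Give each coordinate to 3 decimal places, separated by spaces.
-8.175 -3.983 -2.769

after link 1: o_1 = (-1.4142, -1.4142, 1.0000)
after link 2: o_2 = (-3.3284, -0.5000, 0.2929)
after link 3: o_3 = (-4.3284, -1.5000, 1.7071)
after link 4: o_4 = (-8.1752, -3.9833, -2.7690)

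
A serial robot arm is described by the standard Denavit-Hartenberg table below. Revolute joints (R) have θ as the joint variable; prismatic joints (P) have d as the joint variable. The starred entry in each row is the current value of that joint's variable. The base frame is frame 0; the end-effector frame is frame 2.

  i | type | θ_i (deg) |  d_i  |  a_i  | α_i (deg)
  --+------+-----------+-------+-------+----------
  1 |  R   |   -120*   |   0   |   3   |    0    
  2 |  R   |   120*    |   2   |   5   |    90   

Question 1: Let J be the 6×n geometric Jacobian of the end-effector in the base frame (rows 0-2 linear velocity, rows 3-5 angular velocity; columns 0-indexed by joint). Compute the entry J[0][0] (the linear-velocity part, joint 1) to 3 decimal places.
axis z_0 = ẑ; lever o_n−o_0 = (3.5000,-2.5981,2.0000)
cross product → J_v[:, 0] = (2.5981,3.5000,-0.0000)
J_ω[:, 0] = z_0
entry J[0][0] = 2.5981

2.598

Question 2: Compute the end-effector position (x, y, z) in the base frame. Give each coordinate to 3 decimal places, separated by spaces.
3.500 -2.598 2.000

after link 1: o_1 = (-1.5000, -2.5981, 0.0000)
after link 2: o_2 = (3.5000, -2.5981, 2.0000)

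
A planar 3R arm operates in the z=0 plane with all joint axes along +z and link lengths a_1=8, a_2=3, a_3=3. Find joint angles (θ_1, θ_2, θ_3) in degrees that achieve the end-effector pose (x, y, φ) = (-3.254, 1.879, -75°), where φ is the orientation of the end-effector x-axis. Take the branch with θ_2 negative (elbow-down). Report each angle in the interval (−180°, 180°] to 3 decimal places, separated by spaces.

149.999 -134.994 -90.005

wrist centre = target − a_3·(cos φ, sin φ) = (-4.0305, 4.7768)
cos θ_2 = (39.0622−8²−3²)/(2·8·3) = -0.7070; θ_2 = -134.9944° (elbow-down)
β = atan2(4.7768,-4.0305) = 130.1564°; ψ = atan2(-2.1215,5.8789) = -19.8431°
θ_1 = β − ψ = 149.9995°
θ_3 = φ − θ_1 − θ_2 = -90.0051° (wrapped to (-180°,180°])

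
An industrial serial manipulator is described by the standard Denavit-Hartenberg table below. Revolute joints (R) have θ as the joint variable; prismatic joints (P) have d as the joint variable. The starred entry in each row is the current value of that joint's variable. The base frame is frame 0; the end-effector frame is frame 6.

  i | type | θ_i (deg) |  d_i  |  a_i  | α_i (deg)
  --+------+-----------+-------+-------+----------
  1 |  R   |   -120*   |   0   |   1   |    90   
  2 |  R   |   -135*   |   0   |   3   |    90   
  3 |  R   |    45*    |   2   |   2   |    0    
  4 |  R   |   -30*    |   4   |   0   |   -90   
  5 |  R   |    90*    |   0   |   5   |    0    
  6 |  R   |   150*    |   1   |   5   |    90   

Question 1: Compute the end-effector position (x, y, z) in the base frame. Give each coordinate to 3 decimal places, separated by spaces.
after link 1: o_1 = (-0.5000, -0.8660, 0.0000)
after link 2: o_2 = (0.5607, 0.9711, -2.1213)
after link 3: o_3 = (0.5430, 3.7690, -1.7071)
after link 4: o_4 = (1.9572, 6.2185, 1.1213)
after link 5: o_5 = (0.1895, 3.1566, -2.4142)
after link 6: o_6 = (0.4990, 4.3304, 2.5382)

0.499 4.330 2.538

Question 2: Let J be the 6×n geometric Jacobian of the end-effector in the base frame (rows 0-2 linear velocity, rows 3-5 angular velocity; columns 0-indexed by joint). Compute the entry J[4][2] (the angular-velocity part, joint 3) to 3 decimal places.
0.612

axis z_2 = (0.3536,0.6124,0.7071); lever o_n−o_2 = (-0.0617,3.3593,4.6595)
cross product → J_v[:, 2] = (0.4779,-1.6910,1.2255)
J_ω[:, 2] = z_2
entry J[4][2] = 0.6124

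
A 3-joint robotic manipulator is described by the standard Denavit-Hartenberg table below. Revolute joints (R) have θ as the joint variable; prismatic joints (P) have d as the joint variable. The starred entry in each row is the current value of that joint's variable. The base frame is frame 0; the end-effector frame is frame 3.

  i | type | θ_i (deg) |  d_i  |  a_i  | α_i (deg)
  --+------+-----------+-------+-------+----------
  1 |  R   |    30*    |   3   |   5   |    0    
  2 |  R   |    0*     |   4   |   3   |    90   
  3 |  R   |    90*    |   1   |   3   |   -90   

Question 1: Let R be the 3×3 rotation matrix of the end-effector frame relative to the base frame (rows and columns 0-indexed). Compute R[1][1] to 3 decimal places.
0.866

End-effector y-axis (col 1 of R) = (-0.5000,0.8660,-0.0000)
R[1][1] = 0.8660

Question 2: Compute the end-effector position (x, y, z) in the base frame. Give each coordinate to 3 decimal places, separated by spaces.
7.428 3.134 10.000

after link 1: o_1 = (4.3301, 2.5000, 3.0000)
after link 2: o_2 = (6.9282, 4.0000, 7.0000)
after link 3: o_3 = (7.4282, 3.1340, 10.0000)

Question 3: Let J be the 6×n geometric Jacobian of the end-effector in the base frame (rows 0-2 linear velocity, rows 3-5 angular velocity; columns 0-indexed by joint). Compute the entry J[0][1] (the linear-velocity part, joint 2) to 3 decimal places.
-0.634

axis z_1 = (0.0000,0.0000,1.0000); lever o_n−o_1 = (3.0981,0.6340,7.0000)
cross product → J_v[:, 1] = (-0.6340,3.0981,0.0000)
J_ω[:, 1] = z_1
entry J[0][1] = -0.6340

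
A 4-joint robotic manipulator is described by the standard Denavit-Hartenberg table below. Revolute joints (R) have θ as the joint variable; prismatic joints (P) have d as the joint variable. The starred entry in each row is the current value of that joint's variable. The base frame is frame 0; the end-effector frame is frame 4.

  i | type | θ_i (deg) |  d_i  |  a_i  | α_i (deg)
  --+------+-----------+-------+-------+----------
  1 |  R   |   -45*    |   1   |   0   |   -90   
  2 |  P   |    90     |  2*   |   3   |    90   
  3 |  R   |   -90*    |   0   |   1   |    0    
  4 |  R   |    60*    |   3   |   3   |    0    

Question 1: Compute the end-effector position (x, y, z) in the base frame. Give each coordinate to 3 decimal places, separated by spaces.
1.768 -2.475 -4.598

after link 1: o_1 = (0.0000, 0.0000, 1.0000)
after link 2: o_2 = (1.4142, 1.4142, -2.0000)
after link 3: o_3 = (0.7071, 0.7071, -2.0000)
after link 4: o_4 = (1.7678, -2.4749, -4.5981)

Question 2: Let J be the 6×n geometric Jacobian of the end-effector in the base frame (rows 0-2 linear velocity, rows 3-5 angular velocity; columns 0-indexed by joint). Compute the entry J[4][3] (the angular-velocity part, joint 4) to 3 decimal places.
-0.707

axis z_3 = (0.7071,-0.7071,0.0000); lever o_n−o_3 = (1.0607,-3.1820,-2.5981)
cross product → J_v[:, 3] = (1.8371,1.8371,-1.5000)
J_ω[:, 3] = z_3
entry J[4][3] = -0.7071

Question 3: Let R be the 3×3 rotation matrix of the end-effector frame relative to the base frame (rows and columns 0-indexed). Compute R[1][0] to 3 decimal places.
End-effector x-axis (col 0 of R) = (-0.3536,-0.3536,-0.8660)
R[1][0] = -0.3536

-0.354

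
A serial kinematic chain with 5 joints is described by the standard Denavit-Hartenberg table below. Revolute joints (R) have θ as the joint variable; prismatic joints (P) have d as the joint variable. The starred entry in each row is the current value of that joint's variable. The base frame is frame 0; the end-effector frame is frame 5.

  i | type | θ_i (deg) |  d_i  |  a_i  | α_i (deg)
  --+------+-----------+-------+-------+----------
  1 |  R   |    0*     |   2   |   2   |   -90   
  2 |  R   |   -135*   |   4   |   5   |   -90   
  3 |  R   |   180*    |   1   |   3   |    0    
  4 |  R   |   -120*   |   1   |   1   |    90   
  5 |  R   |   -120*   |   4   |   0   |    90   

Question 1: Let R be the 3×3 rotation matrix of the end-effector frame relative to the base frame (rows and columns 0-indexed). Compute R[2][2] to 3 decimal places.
End-effector z-axis (col 2 of R) = (0.6597,0.7500,0.0474)
R[2][2] = 0.0474

0.047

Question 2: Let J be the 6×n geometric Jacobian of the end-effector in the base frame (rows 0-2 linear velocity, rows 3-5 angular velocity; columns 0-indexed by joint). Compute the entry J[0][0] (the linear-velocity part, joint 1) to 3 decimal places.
axis z_0 = ẑ; lever o_n−o_0 = (-0.8030,5.1340,7.6315)
cross product → J_v[:, 0] = (-5.1340,-0.8030,0.0000)
J_ω[:, 0] = z_0
entry J[0][0] = -5.1340

-5.134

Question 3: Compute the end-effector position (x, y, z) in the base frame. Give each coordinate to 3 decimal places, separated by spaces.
after link 1: o_1 = (2.0000, 0.0000, 2.0000)
after link 2: o_2 = (-1.5355, 4.0000, 5.5355)
after link 3: o_3 = (1.2929, 4.0000, 4.1213)
after link 4: o_4 = (1.6464, 3.1340, 5.1820)
after link 5: o_5 = (-0.8030, 5.1340, 7.6315)

-0.803 5.134 7.631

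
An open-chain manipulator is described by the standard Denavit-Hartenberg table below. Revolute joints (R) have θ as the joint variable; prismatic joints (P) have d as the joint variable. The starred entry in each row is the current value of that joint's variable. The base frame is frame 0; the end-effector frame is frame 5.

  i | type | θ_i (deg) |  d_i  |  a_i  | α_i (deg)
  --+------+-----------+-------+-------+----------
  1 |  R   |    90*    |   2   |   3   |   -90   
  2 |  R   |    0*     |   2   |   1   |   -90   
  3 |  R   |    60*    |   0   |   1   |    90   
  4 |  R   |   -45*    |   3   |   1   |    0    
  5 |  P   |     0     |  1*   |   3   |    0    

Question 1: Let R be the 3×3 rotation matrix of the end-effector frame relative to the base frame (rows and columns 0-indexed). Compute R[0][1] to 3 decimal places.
0.612

End-effector y-axis (col 1 of R) = (0.6124,0.3536,-0.7071)
R[0][1] = 0.6124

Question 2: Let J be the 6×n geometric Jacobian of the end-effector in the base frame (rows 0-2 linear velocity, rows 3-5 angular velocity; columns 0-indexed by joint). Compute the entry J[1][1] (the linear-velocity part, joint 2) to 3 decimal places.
axis z_1 = (-1.0000,0.0000,0.0000); lever o_n−o_1 = (-0.6845,6.3783,2.8284)
cross product → J_v[:, 1] = (-0.0000,2.8284,-6.3783)
J_ω[:, 1] = z_1
entry J[1][1] = 2.8284

2.828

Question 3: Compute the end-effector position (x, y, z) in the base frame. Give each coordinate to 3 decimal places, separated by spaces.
after link 1: o_1 = (0.0000, 3.0000, 2.0000)
after link 2: o_2 = (-2.0000, 4.0000, 2.0000)
after link 3: o_3 = (-1.1340, 4.5000, 2.0000)
after link 4: o_4 = (-2.0216, 7.4516, 2.7071)
after link 5: o_5 = (-0.6845, 9.3783, 4.8284)

-0.684 9.378 4.828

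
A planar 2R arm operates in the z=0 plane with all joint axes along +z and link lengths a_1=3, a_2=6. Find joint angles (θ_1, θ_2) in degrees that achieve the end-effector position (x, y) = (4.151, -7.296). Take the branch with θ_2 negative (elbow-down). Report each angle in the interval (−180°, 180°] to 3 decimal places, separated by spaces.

-30.012 -44.985

cos θ_2 = (70.4624−3²−6²)/(2·3·6) = 0.7073; θ_2 = -44.9852° (elbow-down)
β = atan2(-7.2960,4.1510) = -60.3626°; ψ = atan2(-4.2415,7.2437) = -30.3510°
θ_1 = β − ψ = -30.0117°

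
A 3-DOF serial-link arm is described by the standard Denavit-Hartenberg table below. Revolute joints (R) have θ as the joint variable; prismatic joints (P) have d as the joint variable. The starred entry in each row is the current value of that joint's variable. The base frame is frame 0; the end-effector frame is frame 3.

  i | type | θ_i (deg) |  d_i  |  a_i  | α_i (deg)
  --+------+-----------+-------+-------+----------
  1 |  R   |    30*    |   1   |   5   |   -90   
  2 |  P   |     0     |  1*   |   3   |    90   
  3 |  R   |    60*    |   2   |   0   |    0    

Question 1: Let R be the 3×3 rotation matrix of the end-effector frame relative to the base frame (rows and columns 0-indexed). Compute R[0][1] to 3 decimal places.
-1.000

End-effector y-axis (col 1 of R) = (-1.0000,0.0000,0.0000)
R[0][1] = -1.0000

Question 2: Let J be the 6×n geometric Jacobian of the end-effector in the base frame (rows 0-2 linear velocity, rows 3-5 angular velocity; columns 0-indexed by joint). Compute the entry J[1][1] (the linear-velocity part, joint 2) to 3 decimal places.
0.866

prismatic axis z_1 = (-0.5000,0.8660,0.0000)
J_v[:, 1] = z_1; J_ω[:, 1] = (0,0,0)
entry J[1][1] = 0.8660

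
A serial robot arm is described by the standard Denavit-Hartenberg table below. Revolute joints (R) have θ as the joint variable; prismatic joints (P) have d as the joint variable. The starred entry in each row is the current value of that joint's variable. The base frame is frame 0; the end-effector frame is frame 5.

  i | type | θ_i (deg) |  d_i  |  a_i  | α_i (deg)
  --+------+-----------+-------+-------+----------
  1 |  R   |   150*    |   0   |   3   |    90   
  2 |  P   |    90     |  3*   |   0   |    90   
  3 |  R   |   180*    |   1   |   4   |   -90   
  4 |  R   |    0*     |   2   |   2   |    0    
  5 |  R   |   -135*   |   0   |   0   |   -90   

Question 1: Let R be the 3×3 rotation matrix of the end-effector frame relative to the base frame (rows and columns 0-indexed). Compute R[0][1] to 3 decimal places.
End-effector y-axis (col 1 of R) = (0.5000,0.8660,0.0000)
R[0][1] = 0.5000

0.500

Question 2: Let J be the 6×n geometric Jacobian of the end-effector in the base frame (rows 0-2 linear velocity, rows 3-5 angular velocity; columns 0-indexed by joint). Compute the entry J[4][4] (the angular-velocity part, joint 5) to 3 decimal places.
axis z_4 = (-0.5000,-0.8660,-0.0000); lever o_n−o_4 = (0.0000,0.0000,0.0000)
cross product → J_v[:, 4] = (0.0000,0.0000,0.0000)
J_ω[:, 4] = z_4
entry J[4][4] = -0.8660

-0.866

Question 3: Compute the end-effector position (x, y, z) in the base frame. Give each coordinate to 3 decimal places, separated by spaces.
-2.964 2.866 -6.000

after link 1: o_1 = (-2.5981, 1.5000, 0.0000)
after link 2: o_2 = (-1.0981, 4.0981, 0.0000)
after link 3: o_3 = (-1.9641, 4.5981, -4.0000)
after link 4: o_4 = (-2.9641, 2.8660, -6.0000)
after link 5: o_5 = (-2.9641, 2.8660, -6.0000)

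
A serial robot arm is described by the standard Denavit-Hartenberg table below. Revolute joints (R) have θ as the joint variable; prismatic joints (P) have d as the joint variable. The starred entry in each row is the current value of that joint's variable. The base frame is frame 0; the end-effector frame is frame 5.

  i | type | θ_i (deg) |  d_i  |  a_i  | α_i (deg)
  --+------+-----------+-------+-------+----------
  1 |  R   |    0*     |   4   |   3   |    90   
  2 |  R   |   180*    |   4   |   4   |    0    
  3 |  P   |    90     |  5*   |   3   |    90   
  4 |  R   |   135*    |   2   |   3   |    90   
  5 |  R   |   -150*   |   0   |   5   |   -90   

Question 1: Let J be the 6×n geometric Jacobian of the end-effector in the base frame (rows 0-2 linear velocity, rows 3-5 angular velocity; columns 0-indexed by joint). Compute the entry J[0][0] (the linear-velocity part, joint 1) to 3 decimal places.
axis z_0 = ẑ; lever o_n−o_0 = (-0.5000,-8.0595,0.0595)
cross product → J_v[:, 0] = (8.0595,-0.5000,0.0000)
J_ω[:, 0] = z_0
entry J[0][0] = 8.0595

8.059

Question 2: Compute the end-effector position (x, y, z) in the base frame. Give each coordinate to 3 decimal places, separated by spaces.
-0.500 -8.059 0.059

after link 1: o_1 = (3.0000, 0.0000, 4.0000)
after link 2: o_2 = (-1.0000, -4.0000, 4.0000)
after link 3: o_3 = (-1.0000, -9.0000, 1.0000)
after link 4: o_4 = (-3.0000, -11.1213, 3.1213)
after link 5: o_5 = (-0.5000, -8.0595, 0.0595)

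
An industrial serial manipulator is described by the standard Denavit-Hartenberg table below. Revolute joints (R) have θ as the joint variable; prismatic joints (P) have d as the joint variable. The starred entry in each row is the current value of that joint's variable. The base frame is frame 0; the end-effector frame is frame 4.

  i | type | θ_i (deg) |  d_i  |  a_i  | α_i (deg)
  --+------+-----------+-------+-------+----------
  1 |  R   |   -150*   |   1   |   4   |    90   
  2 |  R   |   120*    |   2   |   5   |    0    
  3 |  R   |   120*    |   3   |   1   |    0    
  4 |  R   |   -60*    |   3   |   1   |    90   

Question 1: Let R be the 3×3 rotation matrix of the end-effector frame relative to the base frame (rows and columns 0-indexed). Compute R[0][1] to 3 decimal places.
-0.500

End-effector y-axis (col 1 of R) = (-0.5000,0.8660,0.0000)
R[0][1] = -0.5000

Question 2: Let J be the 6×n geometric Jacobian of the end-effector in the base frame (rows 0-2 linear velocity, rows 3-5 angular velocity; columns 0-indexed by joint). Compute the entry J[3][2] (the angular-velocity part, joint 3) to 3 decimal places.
-0.500

axis z_2 = (-0.5000,0.8660,0.0000); lever o_n−o_2 = (-1.7010,5.9462,-0.8660)
cross product → J_v[:, 2] = (-0.7500,-0.4330,-1.5000)
J_ω[:, 2] = z_2
entry J[3][2] = -0.5000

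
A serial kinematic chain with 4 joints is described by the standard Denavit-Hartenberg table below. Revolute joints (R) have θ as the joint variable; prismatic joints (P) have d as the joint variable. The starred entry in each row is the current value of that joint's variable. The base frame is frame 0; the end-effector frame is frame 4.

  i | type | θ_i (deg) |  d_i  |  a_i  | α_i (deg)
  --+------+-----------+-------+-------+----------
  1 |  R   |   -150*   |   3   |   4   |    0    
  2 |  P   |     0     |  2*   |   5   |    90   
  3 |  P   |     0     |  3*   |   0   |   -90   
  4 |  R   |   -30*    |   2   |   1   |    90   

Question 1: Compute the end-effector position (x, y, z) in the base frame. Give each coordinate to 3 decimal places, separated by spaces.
after link 1: o_1 = (-3.4641, -2.0000, 3.0000)
after link 2: o_2 = (-7.7942, -4.5000, 5.0000)
after link 3: o_3 = (-9.2942, -1.9019, 5.0000)
after link 4: o_4 = (-10.2942, -1.9019, 7.0000)

-10.294 -1.902 7.000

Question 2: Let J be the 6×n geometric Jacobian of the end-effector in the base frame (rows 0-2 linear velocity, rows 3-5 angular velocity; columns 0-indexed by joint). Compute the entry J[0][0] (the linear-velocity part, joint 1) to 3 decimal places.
1.902

axis z_0 = ẑ; lever o_n−o_0 = (-10.2942,-1.9019,7.0000)
cross product → J_v[:, 0] = (1.9019,-10.2942,0.0000)
J_ω[:, 0] = z_0
entry J[0][0] = 1.9019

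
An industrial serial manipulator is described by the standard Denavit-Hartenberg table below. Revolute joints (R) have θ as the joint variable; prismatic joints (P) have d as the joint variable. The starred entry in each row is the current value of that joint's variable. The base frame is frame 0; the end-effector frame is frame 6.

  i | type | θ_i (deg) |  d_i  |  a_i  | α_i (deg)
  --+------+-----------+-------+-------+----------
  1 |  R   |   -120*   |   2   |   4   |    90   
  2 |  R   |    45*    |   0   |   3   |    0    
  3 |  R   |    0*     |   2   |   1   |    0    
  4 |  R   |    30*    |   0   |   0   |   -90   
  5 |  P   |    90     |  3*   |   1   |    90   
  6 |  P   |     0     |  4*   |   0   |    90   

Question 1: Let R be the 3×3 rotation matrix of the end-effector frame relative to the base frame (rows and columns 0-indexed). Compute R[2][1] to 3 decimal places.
End-effector y-axis (col 1 of R) = (-0.1294,-0.2241,0.9659)
R[2][1] = 0.9659

0.966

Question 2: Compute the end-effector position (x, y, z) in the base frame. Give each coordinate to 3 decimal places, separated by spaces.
after link 1: o_1 = (-2.0000, -3.4641, 2.0000)
after link 2: o_2 = (-3.0607, -5.3012, 4.1213)
after link 3: o_3 = (-5.1463, -4.9136, 4.8284)
after link 4: o_4 = (-5.1463, -4.9136, 4.8284)
after link 5: o_5 = (-2.8314, -2.9040, 5.6049)
after link 6: o_6 = (-3.3490, -3.8006, 9.4686)

-3.349 -3.801 9.469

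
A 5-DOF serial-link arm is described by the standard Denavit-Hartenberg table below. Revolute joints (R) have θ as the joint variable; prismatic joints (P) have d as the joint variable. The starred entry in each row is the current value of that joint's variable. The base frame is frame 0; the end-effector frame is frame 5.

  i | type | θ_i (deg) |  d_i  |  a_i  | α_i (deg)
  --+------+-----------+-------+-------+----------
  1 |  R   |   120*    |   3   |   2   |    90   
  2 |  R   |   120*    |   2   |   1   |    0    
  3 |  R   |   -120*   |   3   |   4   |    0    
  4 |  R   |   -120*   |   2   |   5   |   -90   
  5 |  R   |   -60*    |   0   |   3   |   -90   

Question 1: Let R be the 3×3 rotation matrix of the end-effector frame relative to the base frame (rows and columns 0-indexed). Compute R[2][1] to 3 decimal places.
0.500

End-effector y-axis (col 1 of R) = (0.4330,-0.7500,0.5000)
R[2][1] = 0.5000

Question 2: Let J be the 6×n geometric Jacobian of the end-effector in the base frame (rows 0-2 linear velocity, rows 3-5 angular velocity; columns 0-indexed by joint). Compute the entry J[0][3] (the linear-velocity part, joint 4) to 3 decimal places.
-2.815

axis z_3 = (0.8660,0.5000,0.0000); lever o_n−o_3 = (5.6071,-0.5155,-5.6292)
cross product → J_v[:, 3] = (-2.8146,4.8750,-3.2500)
J_ω[:, 3] = z_3
entry J[0][3] = -2.8146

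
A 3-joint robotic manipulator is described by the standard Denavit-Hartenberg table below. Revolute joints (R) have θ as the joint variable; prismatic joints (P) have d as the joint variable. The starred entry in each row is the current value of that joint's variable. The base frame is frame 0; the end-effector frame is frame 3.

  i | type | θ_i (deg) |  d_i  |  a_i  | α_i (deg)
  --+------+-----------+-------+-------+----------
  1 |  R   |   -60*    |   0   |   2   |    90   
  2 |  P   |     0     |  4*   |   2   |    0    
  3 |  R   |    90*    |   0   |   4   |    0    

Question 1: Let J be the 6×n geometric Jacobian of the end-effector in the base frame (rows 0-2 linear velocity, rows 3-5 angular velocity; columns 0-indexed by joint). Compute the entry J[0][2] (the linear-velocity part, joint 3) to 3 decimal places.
axis z_2 = (-0.8660,-0.5000,0.0000); lever o_n−o_2 = (0.0000,0.0000,4.0000)
cross product → J_v[:, 2] = (-2.0000,3.4641,0.0000)
J_ω[:, 2] = z_2
entry J[0][2] = -2.0000

-2.000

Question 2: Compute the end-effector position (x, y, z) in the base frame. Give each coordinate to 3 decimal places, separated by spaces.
after link 1: o_1 = (1.0000, -1.7321, 0.0000)
after link 2: o_2 = (-1.4641, -5.4641, 0.0000)
after link 3: o_3 = (-1.4641, -5.4641, 4.0000)

-1.464 -5.464 4.000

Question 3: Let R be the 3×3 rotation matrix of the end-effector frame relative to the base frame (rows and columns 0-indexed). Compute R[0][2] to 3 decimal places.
End-effector z-axis (col 2 of R) = (-0.8660,-0.5000,0.0000)
R[0][2] = -0.8660

-0.866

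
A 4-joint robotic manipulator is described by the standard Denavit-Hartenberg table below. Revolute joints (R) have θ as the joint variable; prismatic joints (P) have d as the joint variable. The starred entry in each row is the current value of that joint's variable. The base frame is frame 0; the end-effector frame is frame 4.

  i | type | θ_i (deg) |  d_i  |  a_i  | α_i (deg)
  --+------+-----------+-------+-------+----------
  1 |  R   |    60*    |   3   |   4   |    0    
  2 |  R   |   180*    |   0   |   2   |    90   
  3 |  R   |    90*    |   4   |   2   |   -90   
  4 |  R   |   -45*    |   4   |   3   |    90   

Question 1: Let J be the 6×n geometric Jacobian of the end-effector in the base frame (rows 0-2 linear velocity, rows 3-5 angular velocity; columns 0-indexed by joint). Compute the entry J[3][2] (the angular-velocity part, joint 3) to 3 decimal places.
axis z_2 = (-0.8660,0.5000,0.0000); lever o_n−o_2 = (-3.3012,6.5248,4.1213)
cross product → J_v[:, 2] = (2.0607,3.5692,-4.0000)
J_ω[:, 2] = z_2
entry J[3][2] = -0.8660

-0.866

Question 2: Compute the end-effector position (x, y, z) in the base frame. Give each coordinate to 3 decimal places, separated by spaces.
after link 1: o_1 = (2.0000, 3.4641, 3.0000)
after link 2: o_2 = (1.0000, 1.7321, 3.0000)
after link 3: o_3 = (-2.4641, 3.7321, 5.0000)
after link 4: o_4 = (-2.3012, 8.2568, 7.1213)

-2.301 8.257 7.121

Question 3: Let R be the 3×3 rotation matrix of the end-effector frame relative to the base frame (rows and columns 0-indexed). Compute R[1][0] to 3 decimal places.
0.354

End-effector x-axis (col 0 of R) = (-0.6124,0.3536,0.7071)
R[1][0] = 0.3536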